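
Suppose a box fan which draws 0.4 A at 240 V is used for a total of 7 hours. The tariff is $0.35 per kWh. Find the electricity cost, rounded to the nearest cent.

$0.24

Power = 0.4 A × 240 V = 96 W = 0.096 kW
Energy = 0.096 kW × 7 h = 0.672 kWh
Cost = 0.672 kWh × $0.35/kWh = $0.24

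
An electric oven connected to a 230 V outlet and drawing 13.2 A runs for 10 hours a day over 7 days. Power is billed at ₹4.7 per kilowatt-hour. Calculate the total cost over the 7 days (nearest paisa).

₹998.84

Power = 13.2 A × 230 V = 3036 W = 3.036 kW
Runtime = 10 h/day × 7 days = 70 h
Energy = 3.036 kW × 70 h = 212.52 kWh
Cost = 212.52 kWh × ₹4.7/kWh = ₹998.84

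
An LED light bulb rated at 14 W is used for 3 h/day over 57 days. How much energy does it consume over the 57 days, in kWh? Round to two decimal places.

Runtime = 3 h/day × 57 days = 171 h
Energy = 0.014 kW × 171 h = 2.394 kWh ≈ 2.39 kWh

2.39 kWh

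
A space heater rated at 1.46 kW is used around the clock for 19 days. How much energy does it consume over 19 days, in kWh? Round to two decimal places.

Runtime = 24 h × 19 = 456 h
Energy = 1.46 kW × 456 h = 665.76 kWh

665.76 kWh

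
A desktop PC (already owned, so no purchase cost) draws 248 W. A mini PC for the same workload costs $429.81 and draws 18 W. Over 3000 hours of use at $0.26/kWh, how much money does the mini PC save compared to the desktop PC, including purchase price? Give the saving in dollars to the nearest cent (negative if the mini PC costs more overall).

desktop PC: $0.00 + (248/1000) kW × 3000 h × $0.26 = $0.00 + $193.44 = $193.44
mini PC: $429.81 + (18/1000) kW × 3000 h × $0.26 = $429.81 + $14.04 = $443.85
Saving = $193.44 − $443.85 = −$250.41

-$250.41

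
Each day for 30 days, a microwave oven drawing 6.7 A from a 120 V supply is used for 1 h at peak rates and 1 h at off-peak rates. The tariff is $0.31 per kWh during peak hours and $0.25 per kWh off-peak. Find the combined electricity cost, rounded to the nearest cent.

$13.51

Power = 6.7 A × 120 V = 804 W = 0.804 kW
Peak energy = 0.804 kW × 1 h × 30 = 24.12 kWh
Off-peak energy = 0.804 kW × 1 h × 30 = 24.12 kWh
Cost = 24.12 × $0.31 + 24.12 × $0.25 = $7.4772 + $6.03 = $13.51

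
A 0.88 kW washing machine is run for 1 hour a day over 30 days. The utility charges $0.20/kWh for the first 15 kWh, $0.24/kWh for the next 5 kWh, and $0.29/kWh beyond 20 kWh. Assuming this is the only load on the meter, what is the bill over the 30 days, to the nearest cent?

Runtime = 1 h/day × 30 days = 30 h
Energy = 0.88 kW × 30 h = 26.4 kWh
Tier 1 (0–15 kWh): 15 × $0.20 = $3
Tier 2 (15–20 kWh): 5 × $0.24 = $1.2
Above 20 kWh: 6.4 × $0.29 = $1.856
Bill = $6.06

$6.06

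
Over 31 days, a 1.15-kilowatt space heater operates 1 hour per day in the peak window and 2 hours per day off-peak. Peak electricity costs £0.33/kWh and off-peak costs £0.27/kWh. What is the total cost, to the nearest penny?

£31.02

Peak energy = 1.15 kW × 1 h × 31 = 35.65 kWh
Off-peak energy = 1.15 kW × 2 h × 31 = 71.3 kWh
Cost = 35.65 × £0.33 + 71.3 × £0.27 = £11.7645 + £19.251 = £31.02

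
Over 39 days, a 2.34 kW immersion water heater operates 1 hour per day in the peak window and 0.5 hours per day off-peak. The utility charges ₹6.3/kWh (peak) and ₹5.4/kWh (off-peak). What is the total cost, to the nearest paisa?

Peak energy = 2.34 kW × 1 h × 39 = 91.26 kWh
Off-peak energy = 2.34 kW × 0.5 h × 39 = 45.63 kWh
Cost = 91.26 × ₹6.3 + 45.63 × ₹5.4 = ₹574.938 + ₹246.402 = ₹821.34

₹821.34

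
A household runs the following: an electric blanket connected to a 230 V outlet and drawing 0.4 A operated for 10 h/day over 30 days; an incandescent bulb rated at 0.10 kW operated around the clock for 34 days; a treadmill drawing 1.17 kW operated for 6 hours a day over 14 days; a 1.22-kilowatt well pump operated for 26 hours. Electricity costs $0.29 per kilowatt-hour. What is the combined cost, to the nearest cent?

electric blanket: Power = 0.4 A × 230 V = 92 W = 0.092 kW
electric blanket: Runtime = 10 h/day × 30 days = 300 h
electric blanket: 0.092 kW × 300 h = 27.6 kWh
incandescent bulb: Runtime = 24 h × 34 = 816 h
incandescent bulb: 0.1 kW × 816 h = 81.6 kWh
treadmill: Runtime = 6 h/day × 14 days = 84 h
treadmill: 1.17 kW × 84 h = 98.28 kWh
well pump: 1.22 kW × 26 h = 31.72 kWh
Total energy = 239.2 kWh
Cost = 239.2 × $0.29 = $69.37

$69.37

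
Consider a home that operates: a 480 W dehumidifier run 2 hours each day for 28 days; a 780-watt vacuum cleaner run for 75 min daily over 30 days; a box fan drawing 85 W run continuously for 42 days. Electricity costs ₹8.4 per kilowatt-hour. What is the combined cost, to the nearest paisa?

₹1191.20

dehumidifier: Runtime = 2 h/day × 28 days = 56 h
dehumidifier: 0.48 kW × 56 h = 26.88 kWh
vacuum cleaner: Runtime = 75 min × 30 = 2250 min = 37.5 h
vacuum cleaner: 0.78 kW × 37.5 h = 29.25 kWh
box fan: Runtime = 24 h × 42 = 1008 h
box fan: 0.085 kW × 1008 h = 85.68 kWh
Total energy = 141.81 kWh
Cost = 141.81 × ₹8.4 = ₹1191.20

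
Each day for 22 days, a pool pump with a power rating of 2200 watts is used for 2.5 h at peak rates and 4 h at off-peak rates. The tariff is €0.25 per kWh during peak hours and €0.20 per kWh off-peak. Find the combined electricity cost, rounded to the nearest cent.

€68.97

Peak energy = 2.2 kW × 2.5 h × 22 = 121 kWh
Off-peak energy = 2.2 kW × 4 h × 22 = 193.6 kWh
Cost = 121 × €0.25 + 193.6 × €0.20 = €30.25 + €38.72 = €68.97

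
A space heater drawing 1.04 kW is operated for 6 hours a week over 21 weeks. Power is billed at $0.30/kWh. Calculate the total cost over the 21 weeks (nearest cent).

$39.31

Runtime = 6 h/week × 21 weeks = 126 h
Energy = 1.04 kW × 126 h = 131.04 kWh
Cost = 131.04 kWh × $0.30/kWh = $39.31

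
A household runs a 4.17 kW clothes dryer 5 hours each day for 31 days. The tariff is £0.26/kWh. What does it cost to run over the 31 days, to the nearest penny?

Runtime = 5 h/day × 31 days = 155 h
Energy = 4.17 kW × 155 h = 646.35 kWh
Cost = 646.35 kWh × £0.26/kWh = £168.05

£168.05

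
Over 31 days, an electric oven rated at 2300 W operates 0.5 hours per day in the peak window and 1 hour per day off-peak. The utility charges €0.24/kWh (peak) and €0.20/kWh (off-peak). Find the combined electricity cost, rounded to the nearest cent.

€22.82

Peak energy = 2.3 kW × 0.5 h × 31 = 35.65 kWh
Off-peak energy = 2.3 kW × 1 h × 31 = 71.3 kWh
Cost = 35.65 × €0.24 + 71.3 × €0.20 = €8.556 + €14.26 = €22.82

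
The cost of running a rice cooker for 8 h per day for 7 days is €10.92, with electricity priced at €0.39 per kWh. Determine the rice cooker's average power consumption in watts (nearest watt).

500 W

Energy = €10.92 ÷ €0.39/kWh = 28 kWh
Runtime = 8 h/day × 7 days = 56 h
Power = 28 kWh ÷ 56 h = 0.5 kW = 500 W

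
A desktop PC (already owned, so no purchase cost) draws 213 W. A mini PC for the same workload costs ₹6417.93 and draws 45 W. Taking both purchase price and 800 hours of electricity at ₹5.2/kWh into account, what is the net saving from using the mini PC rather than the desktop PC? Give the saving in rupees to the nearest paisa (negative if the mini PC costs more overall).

-₹5719.05

desktop PC: ₹0.00 + (213/1000) kW × 800 h × ₹5.2 = ₹0.00 + ₹886.08 = ₹886.08
mini PC: ₹6417.93 + (45/1000) kW × 800 h × ₹5.2 = ₹6417.93 + ₹187.2 = ₹6605.13
Saving = ₹886.08 − ₹6605.13 = −₹5719.05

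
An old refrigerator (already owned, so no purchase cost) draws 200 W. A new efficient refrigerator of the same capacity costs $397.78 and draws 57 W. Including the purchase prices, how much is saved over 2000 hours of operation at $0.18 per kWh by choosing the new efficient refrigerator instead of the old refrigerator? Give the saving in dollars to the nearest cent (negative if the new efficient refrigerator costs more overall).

-$346.30

old refrigerator: $0.00 + (200/1000) kW × 2000 h × $0.18 = $0.00 + $72 = $72
new efficient refrigerator: $397.78 + (57/1000) kW × 2000 h × $0.18 = $397.78 + $20.52 = $418.3
Saving = $72 − $418.3 = −$346.3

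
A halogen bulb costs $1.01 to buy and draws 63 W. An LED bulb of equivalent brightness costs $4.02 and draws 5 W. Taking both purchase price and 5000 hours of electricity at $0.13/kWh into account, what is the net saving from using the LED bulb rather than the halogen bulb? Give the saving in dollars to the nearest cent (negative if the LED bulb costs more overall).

halogen bulb: $1.01 + (63/1000) kW × 5000 h × $0.13 = $1.01 + $40.95 = $41.96
LED bulb: $4.02 + (5/1000) kW × 5000 h × $0.13 = $4.02 + $3.25 = $7.27
Saving = $41.96 − $7.27 = $34.69

$34.69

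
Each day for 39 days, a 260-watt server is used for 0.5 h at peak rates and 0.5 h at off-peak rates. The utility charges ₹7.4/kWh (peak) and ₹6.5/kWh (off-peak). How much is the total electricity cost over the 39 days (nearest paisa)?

Peak energy = 0.26 kW × 0.5 h × 39 = 5.07 kWh
Off-peak energy = 0.26 kW × 0.5 h × 39 = 5.07 kWh
Cost = 5.07 × ₹7.4 + 5.07 × ₹6.5 = ₹37.518 + ₹32.955 = ₹70.47

₹70.47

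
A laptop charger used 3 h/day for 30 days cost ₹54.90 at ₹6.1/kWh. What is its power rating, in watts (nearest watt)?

100 W

Energy = ₹54.90 ÷ ₹6.1/kWh = 9 kWh
Runtime = 3 h/day × 30 days = 90 h
Power = 9 kWh ÷ 90 h = 0.1 kW = 100 W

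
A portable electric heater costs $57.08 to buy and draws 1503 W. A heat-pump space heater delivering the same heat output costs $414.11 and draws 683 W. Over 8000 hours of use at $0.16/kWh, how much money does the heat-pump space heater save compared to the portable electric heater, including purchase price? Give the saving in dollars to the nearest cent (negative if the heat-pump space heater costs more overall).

portable electric heater: $57.08 + (1503/1000) kW × 8000 h × $0.16 = $57.08 + $1923.84 = $1980.92
heat-pump space heater: $414.11 + (683/1000) kW × 8000 h × $0.16 = $414.11 + $874.24 = $1288.35
Saving = $1980.92 − $1288.35 = $692.57

$692.57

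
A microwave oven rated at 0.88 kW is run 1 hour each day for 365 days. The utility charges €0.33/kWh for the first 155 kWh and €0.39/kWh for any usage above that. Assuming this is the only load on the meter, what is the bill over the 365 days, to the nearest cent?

Runtime = 1 h/day × 365 days = 365 h
Energy = 0.88 kW × 365 h = 321.2 kWh
Tier 1 (0–155 kWh): 155 × €0.33 = €51.15
Above 155 kWh: 166.2 × €0.39 = €64.818
Bill = €115.97

€115.97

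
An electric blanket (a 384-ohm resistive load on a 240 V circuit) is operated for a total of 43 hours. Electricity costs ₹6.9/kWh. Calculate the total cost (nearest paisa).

₹44.51

Power = V²/R = 240²/384 = 150 W = 0.15 kW
Energy = 0.15 kW × 43 h = 6.45 kWh
Cost = 6.45 kWh × ₹6.9/kWh = ₹44.51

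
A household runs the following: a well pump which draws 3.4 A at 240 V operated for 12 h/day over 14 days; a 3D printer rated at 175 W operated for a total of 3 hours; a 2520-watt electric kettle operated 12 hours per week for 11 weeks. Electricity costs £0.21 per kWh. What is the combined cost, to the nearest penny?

well pump: Power = 3.4 A × 240 V = 816 W = 0.816 kW
well pump: Runtime = 12 h/day × 14 days = 168 h
well pump: 0.816 kW × 168 h = 137.088 kWh
3D printer: 0.175 kW × 3 h = 0.525 kWh
electric kettle: Runtime = 12 h/week × 11 weeks = 132 h
electric kettle: 2.52 kW × 132 h = 332.64 kWh
Total energy = 470.253 kWh
Cost = 470.253 × £0.21 = £98.75

£98.75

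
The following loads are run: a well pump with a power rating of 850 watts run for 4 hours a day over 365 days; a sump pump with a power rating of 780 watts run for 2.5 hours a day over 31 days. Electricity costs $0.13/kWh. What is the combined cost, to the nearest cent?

well pump: Runtime = 4 h/day × 365 days = 1460 h
well pump: 0.85 kW × 1460 h = 1241 kWh
sump pump: Runtime = 2.5 h/day × 31 days = 77.5 h
sump pump: 0.78 kW × 77.5 h = 60.45 kWh
Total energy = 1301.45 kWh
Cost = 1301.45 × $0.13 = $169.19

$169.19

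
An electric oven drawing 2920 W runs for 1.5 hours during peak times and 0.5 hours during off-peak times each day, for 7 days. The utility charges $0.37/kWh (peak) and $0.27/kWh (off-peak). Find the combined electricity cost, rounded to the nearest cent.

$14.10

Peak energy = 2.92 kW × 1.5 h × 7 = 30.66 kWh
Off-peak energy = 2.92 kW × 0.5 h × 7 = 10.22 kWh
Cost = 30.66 × $0.37 + 10.22 × $0.27 = $11.3442 + $2.7594 = $14.10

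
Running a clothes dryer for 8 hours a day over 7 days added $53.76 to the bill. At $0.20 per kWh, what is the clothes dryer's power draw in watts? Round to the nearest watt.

Energy = $53.76 ÷ $0.20/kWh = 268.8 kWh
Runtime = 8 h/day × 7 days = 56 h
Power = 268.8 kWh ÷ 56 h = 4.8 kW = 4800 W

4800 W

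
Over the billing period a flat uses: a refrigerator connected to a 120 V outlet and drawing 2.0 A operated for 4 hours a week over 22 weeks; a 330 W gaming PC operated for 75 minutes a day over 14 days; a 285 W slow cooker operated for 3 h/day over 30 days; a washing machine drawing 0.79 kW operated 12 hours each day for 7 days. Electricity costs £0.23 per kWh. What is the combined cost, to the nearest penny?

£27.35

refrigerator: Power = 2.0 A × 120 V = 240 W = 0.24 kW
refrigerator: Runtime = 4 h/week × 22 weeks = 88 h
refrigerator: 0.24 kW × 88 h = 21.12 kWh
gaming PC: Runtime = 75 min × 14 = 1050 min = 17.5 h
gaming PC: 0.33 kW × 17.5 h = 5.775 kWh
slow cooker: Runtime = 3 h/day × 30 days = 90 h
slow cooker: 0.285 kW × 90 h = 25.65 kWh
washing machine: Runtime = 12 h/day × 7 days = 84 h
washing machine: 0.79 kW × 84 h = 66.36 kWh
Total energy = 118.905 kWh
Cost = 118.905 × £0.23 = £27.35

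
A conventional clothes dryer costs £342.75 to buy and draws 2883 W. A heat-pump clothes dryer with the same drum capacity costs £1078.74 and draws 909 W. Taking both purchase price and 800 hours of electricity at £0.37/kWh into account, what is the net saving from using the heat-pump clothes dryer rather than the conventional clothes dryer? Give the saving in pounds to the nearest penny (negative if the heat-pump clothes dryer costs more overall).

-£151.69

conventional clothes dryer: £342.75 + (2883/1000) kW × 800 h × £0.37 = £342.75 + £853.368 = £1196.118
heat-pump clothes dryer: £1078.74 + (909/1000) kW × 800 h × £0.37 = £1078.74 + £269.064 = £1347.804
Saving = £1196.118 − £1347.804 = −£151.686 → -£151.69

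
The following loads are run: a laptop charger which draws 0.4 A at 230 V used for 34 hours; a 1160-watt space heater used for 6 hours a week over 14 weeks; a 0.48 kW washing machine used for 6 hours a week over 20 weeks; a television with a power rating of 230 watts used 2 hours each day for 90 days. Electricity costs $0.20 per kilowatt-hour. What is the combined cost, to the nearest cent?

$39.91

laptop charger: Power = 0.4 A × 230 V = 92 W = 0.092 kW
laptop charger: 0.092 kW × 34 h = 3.128 kWh
space heater: Runtime = 6 h/week × 14 weeks = 84 h
space heater: 1.16 kW × 84 h = 97.44 kWh
washing machine: Runtime = 6 h/week × 20 weeks = 120 h
washing machine: 0.48 kW × 120 h = 57.6 kWh
television: Runtime = 2 h/day × 90 days = 180 h
television: 0.23 kW × 180 h = 41.4 kWh
Total energy = 199.568 kWh
Cost = 199.568 × $0.20 = $39.91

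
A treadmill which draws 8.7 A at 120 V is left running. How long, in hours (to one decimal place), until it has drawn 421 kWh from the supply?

Power = 8.7 A × 120 V = 1044 W = 1.044 kW
Hours = 421 kWh ÷ 1.044 kW = 403.3 h

403.3 h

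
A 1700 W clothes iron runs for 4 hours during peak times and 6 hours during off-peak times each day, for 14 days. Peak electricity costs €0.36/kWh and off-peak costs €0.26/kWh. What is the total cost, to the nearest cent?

€71.40

Peak energy = 1.7 kW × 4 h × 14 = 95.2 kWh
Off-peak energy = 1.7 kW × 6 h × 14 = 142.8 kWh
Cost = 95.2 × €0.36 + 142.8 × €0.26 = €34.272 + €37.128 = €71.40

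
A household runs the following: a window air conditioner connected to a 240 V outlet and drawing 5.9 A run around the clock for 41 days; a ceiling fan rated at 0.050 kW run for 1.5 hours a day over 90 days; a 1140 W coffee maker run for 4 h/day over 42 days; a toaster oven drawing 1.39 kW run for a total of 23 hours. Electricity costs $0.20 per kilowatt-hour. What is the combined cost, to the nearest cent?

window air conditioner: Power = 5.9 A × 240 V = 1416 W = 1.416 kW
window air conditioner: Runtime = 24 h × 41 = 984 h
window air conditioner: 1.416 kW × 984 h = 1393.344 kWh
ceiling fan: Runtime = 1.5 h/day × 90 days = 135 h
ceiling fan: 0.05 kW × 135 h = 6.75 kWh
coffee maker: Runtime = 4 h/day × 42 days = 168 h
coffee maker: 1.14 kW × 168 h = 191.52 kWh
toaster oven: 1.39 kW × 23 h = 31.97 kWh
Total energy = 1623.584 kWh
Cost = 1623.584 × $0.20 = $324.72

$324.72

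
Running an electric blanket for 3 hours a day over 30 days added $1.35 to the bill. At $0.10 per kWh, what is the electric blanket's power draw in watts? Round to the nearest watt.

Energy = $1.35 ÷ $0.10/kWh = 13.5 kWh
Runtime = 3 h/day × 30 days = 90 h
Power = 13.5 kWh ÷ 90 h = 0.15 kW = 150 W

150 W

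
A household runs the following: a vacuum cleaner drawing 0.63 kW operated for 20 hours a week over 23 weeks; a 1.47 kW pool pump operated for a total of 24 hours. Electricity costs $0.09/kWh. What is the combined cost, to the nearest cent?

$29.26

vacuum cleaner: Runtime = 20 h/week × 23 weeks = 460 h
vacuum cleaner: 0.63 kW × 460 h = 289.8 kWh
pool pump: 1.47 kW × 24 h = 35.28 kWh
Total energy = 325.08 kWh
Cost = 325.08 × $0.09 = $29.26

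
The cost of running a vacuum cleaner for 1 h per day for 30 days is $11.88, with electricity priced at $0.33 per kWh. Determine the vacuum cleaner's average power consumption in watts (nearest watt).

Energy = $11.88 ÷ $0.33/kWh = 36 kWh
Runtime = 1 h/day × 30 days = 30 h
Power = 36 kWh ÷ 30 h = 1.2 kW = 1200 W

1200 W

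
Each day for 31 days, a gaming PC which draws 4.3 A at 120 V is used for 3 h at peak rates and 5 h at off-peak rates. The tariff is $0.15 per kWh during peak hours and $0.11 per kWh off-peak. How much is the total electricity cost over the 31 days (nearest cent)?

Power = 4.3 A × 120 V = 516 W = 0.516 kW
Peak energy = 0.516 kW × 3 h × 31 = 47.988 kWh
Off-peak energy = 0.516 kW × 5 h × 31 = 79.98 kWh
Cost = 47.988 × $0.15 + 79.98 × $0.11 = $7.1982 + $8.7978 = $16.00

$16.00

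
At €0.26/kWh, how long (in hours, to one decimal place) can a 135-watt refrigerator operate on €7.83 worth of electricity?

223.1 h

Energy available = €7.83 ÷ €0.26/kWh = 30.1154 kWh
Hours = 30.1154 kWh ÷ 0.135 kW = 223.1 h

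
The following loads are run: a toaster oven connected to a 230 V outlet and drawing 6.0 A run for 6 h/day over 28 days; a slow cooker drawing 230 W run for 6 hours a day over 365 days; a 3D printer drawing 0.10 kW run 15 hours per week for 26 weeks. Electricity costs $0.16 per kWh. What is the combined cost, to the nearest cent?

toaster oven: Power = 6.0 A × 230 V = 1380 W = 1.38 kW
toaster oven: Runtime = 6 h/day × 28 days = 168 h
toaster oven: 1.38 kW × 168 h = 231.84 kWh
slow cooker: Runtime = 6 h/day × 365 days = 2190 h
slow cooker: 0.23 kW × 2190 h = 503.7 kWh
3D printer: Runtime = 15 h/week × 26 weeks = 390 h
3D printer: 0.1 kW × 390 h = 39 kWh
Total energy = 774.54 kWh
Cost = 774.54 × $0.16 = $123.93

$123.93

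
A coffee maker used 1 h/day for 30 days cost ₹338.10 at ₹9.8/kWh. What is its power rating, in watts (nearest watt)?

1150 W

Energy = ₹338.10 ÷ ₹9.8/kWh = 34.5 kWh
Runtime = 1 h/day × 30 days = 30 h
Power = 34.5 kWh ÷ 30 h = 1.15 kW = 1150 W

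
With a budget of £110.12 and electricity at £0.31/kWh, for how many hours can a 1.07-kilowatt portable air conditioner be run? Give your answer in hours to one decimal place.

Energy available = £110.12 ÷ £0.31/kWh = 355.2258 kWh
Hours = 355.2258 kWh ÷ 1.07 kW = 332.0 h

332.0 h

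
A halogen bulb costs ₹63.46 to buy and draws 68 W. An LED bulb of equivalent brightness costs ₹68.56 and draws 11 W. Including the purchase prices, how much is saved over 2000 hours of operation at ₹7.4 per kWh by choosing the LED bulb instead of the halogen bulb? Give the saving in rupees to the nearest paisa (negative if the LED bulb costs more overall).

₹838.50

halogen bulb: ₹63.46 + (68/1000) kW × 2000 h × ₹7.4 = ₹63.46 + ₹1006.4 = ₹1069.86
LED bulb: ₹68.56 + (11/1000) kW × 2000 h × ₹7.4 = ₹68.56 + ₹162.8 = ₹231.36
Saving = ₹1069.86 − ₹231.36 = ₹838.5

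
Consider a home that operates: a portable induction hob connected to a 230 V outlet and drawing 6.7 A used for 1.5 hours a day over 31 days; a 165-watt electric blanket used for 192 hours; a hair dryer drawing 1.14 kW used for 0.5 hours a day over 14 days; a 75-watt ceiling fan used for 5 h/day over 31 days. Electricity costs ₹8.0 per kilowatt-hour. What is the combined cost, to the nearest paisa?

₹983.53

portable induction hob: Power = 6.7 A × 230 V = 1541 W = 1.541 kW
portable induction hob: Runtime = 1.5 h/day × 31 days = 46.5 h
portable induction hob: 1.541 kW × 46.5 h = 71.6565 kWh
electric blanket: 0.165 kW × 192 h = 31.68 kWh
hair dryer: Runtime = 0.5 h/day × 14 days = 7 h
hair dryer: 1.14 kW × 7 h = 7.98 kWh
ceiling fan: Runtime = 5 h/day × 31 days = 155 h
ceiling fan: 0.075 kW × 155 h = 11.625 kWh
Total energy = 122.9415 kWh
Cost = 122.9415 × ₹8.0 = ₹983.53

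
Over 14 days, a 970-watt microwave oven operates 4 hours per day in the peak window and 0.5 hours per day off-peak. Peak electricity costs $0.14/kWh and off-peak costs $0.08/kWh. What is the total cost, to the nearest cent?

$8.15

Peak energy = 0.97 kW × 4 h × 14 = 54.32 kWh
Off-peak energy = 0.97 kW × 0.5 h × 14 = 6.79 kWh
Cost = 54.32 × $0.14 + 6.79 × $0.08 = $7.6048 + $0.5432 = $8.15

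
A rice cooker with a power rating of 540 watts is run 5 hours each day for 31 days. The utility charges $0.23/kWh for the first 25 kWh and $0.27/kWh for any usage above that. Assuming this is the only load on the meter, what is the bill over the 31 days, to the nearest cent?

$21.60

Runtime = 5 h/day × 31 days = 155 h
Energy = 0.54 kW × 155 h = 83.7 kWh
Tier 1 (0–25 kWh): 25 × $0.23 = $5.75
Above 25 kWh: 58.7 × $0.27 = $15.849
Bill = $21.60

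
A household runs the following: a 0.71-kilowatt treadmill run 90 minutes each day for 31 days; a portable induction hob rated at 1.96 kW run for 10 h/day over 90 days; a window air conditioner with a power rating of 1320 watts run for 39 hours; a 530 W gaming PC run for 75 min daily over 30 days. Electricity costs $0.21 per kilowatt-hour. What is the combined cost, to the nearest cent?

treadmill: Runtime = 90 min × 31 = 2790 min = 46.5 h
treadmill: 0.71 kW × 46.5 h = 33.015 kWh
portable induction hob: Runtime = 10 h/day × 90 days = 900 h
portable induction hob: 1.96 kW × 900 h = 1764 kWh
window air conditioner: 1.32 kW × 39 h = 51.48 kWh
gaming PC: Runtime = 75 min × 30 = 2250 min = 37.5 h
gaming PC: 0.53 kW × 37.5 h = 19.875 kWh
Total energy = 1868.37 kWh
Cost = 1868.37 × $0.21 = $392.36

$392.36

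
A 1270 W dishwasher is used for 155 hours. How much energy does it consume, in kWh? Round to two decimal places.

196.85 kWh

Energy = 1.27 kW × 155 h = 196.85 kWh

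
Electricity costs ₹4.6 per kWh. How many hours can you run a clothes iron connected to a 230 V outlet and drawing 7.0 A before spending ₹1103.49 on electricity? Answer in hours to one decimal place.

149.0 h

Power = 7.0 A × 230 V = 1610 W = 1.61 kW
Energy available = ₹1103.49 ÷ ₹4.6/kWh = 239.8891 kWh
Hours = 239.8891 kWh ÷ 1.61 kW = 149.0 h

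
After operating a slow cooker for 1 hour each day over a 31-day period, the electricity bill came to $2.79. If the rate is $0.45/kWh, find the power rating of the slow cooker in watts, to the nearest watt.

200 W

Energy = $2.79 ÷ $0.45/kWh = 6.2 kWh
Runtime = 1 h/day × 31 days = 31 h
Power = 6.2 kWh ÷ 31 h = 0.2 kW = 200 W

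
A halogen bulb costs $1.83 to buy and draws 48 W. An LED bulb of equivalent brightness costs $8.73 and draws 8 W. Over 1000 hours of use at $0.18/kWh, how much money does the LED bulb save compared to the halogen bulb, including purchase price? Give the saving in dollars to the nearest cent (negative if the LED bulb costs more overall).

halogen bulb: $1.83 + (48/1000) kW × 1000 h × $0.18 = $1.83 + $8.64 = $10.47
LED bulb: $8.73 + (8/1000) kW × 1000 h × $0.18 = $8.73 + $1.44 = $10.17
Saving = $10.47 − $10.17 = $0.3

$0.30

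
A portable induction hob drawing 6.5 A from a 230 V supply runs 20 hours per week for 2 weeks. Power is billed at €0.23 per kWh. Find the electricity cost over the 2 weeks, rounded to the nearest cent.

€13.75

Power = 6.5 A × 230 V = 1495 W = 1.495 kW
Runtime = 20 h/week × 2 weeks = 40 h
Energy = 1.495 kW × 40 h = 59.8 kWh
Cost = 59.8 kWh × €0.23/kWh = €13.75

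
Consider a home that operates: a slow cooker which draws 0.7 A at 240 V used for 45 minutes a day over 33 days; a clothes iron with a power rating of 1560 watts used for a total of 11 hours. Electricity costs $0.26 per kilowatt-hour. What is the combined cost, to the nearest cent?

slow cooker: Power = 0.7 A × 240 V = 168 W = 0.168 kW
slow cooker: Runtime = 45 min × 33 = 1485 min = 24.75 h
slow cooker: 0.168 kW × 24.75 h = 4.158 kWh
clothes iron: 1.56 kW × 11 h = 17.16 kWh
Total energy = 21.318 kWh
Cost = 21.318 × $0.26 = $5.54

$5.54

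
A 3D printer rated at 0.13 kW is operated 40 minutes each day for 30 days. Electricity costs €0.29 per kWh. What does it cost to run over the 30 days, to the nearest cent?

Runtime = 40 min × 30 = 1200 min = 20 h
Energy = 0.13 kW × 20 h = 2.6 kWh
Cost = 2.6 kWh × €0.29/kWh = €0.75

€0.75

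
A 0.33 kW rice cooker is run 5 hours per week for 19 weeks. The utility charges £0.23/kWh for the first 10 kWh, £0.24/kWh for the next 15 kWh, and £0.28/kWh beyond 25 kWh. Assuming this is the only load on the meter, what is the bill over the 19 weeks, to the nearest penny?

£7.68

Runtime = 5 h/week × 19 weeks = 95 h
Energy = 0.33 kW × 95 h = 31.35 kWh
Tier 1 (0–10 kWh): 10 × £0.23 = £2.3
Tier 2 (10–25 kWh): 15 × £0.24 = £3.6
Above 25 kWh: 6.35 × £0.28 = £1.778
Bill = £7.68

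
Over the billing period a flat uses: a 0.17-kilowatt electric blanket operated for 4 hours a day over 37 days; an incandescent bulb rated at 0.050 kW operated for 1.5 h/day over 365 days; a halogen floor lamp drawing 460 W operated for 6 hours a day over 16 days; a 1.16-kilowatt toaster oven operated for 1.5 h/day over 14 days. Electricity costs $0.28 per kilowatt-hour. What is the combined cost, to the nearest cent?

$33.90

electric blanket: Runtime = 4 h/day × 37 days = 148 h
electric blanket: 0.17 kW × 148 h = 25.16 kWh
incandescent bulb: Runtime = 1.5 h/day × 365 days = 547.5 h
incandescent bulb: 0.05 kW × 547.5 h = 27.375 kWh
halogen floor lamp: Runtime = 6 h/day × 16 days = 96 h
halogen floor lamp: 0.46 kW × 96 h = 44.16 kWh
toaster oven: Runtime = 1.5 h/day × 14 days = 21 h
toaster oven: 1.16 kW × 21 h = 24.36 kWh
Total energy = 121.055 kWh
Cost = 121.055 × $0.28 = $33.90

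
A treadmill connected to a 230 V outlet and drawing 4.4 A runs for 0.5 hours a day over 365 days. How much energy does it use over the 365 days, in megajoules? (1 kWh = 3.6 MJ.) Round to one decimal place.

Power = 4.4 A × 230 V = 1012 W = 1.012 kW
Runtime = 0.5 h/day × 365 days = 182.5 h
Energy = 1.012 kW × 182.5 h = 184.69 kWh
= 184.69 × 3.6 MJ = 664.9 MJ

664.9 MJ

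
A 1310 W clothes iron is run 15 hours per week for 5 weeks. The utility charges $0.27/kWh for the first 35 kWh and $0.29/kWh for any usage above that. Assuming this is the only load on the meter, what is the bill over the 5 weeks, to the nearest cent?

Runtime = 15 h/week × 5 weeks = 75 h
Energy = 1.31 kW × 75 h = 98.25 kWh
Tier 1 (0–35 kWh): 35 × $0.27 = $9.45
Above 35 kWh: 63.25 × $0.29 = $18.3425
Bill = $27.79

$27.79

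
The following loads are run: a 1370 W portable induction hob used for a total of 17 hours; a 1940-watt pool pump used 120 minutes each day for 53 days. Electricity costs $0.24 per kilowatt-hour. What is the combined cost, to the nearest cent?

portable induction hob: 1.37 kW × 17 h = 23.29 kWh
pool pump: Runtime = 120 min × 53 = 6360 min = 106 h
pool pump: 1.94 kW × 106 h = 205.64 kWh
Total energy = 228.93 kWh
Cost = 228.93 × $0.24 = $54.94

$54.94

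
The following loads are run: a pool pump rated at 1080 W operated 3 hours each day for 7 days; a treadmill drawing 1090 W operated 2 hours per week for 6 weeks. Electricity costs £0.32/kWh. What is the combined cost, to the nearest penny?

pool pump: Runtime = 3 h/day × 7 days = 21 h
pool pump: 1.08 kW × 21 h = 22.68 kWh
treadmill: Runtime = 2 h/week × 6 weeks = 12 h
treadmill: 1.09 kW × 12 h = 13.08 kWh
Total energy = 35.76 kWh
Cost = 35.76 × £0.32 = £11.44

£11.44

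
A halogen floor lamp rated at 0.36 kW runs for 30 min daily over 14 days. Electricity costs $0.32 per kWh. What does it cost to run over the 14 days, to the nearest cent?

Runtime = 30 min × 14 = 420 min = 7 h
Energy = 0.36 kW × 7 h = 2.52 kWh
Cost = 2.52 kWh × $0.32/kWh = $0.81

$0.81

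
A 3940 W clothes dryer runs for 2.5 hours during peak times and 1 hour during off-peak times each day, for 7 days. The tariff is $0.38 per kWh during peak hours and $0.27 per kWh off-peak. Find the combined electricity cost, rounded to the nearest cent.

Peak energy = 3.94 kW × 2.5 h × 7 = 68.95 kWh
Off-peak energy = 3.94 kW × 1 h × 7 = 27.58 kWh
Cost = 68.95 × $0.38 + 27.58 × $0.27 = $26.201 + $7.4466 = $33.65

$33.65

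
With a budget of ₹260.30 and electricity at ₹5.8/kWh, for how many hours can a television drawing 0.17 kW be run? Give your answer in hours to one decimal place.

264.0 h

Energy available = ₹260.30 ÷ ₹5.8/kWh = 44.8793 kWh
Hours = 44.8793 kWh ÷ 0.17 kW = 264.0 h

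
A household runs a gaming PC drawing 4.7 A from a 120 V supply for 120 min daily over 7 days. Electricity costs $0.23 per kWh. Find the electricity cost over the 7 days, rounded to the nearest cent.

$1.82

Power = 4.7 A × 120 V = 564 W = 0.564 kW
Runtime = 120 min × 7 = 840 min = 14 h
Energy = 0.564 kW × 14 h = 7.896 kWh
Cost = 7.896 kWh × $0.23/kWh = $1.82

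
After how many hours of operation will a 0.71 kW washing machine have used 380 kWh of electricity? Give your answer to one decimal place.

535.2 h

Hours = 380 kWh ÷ 0.71 kW = 535.2 h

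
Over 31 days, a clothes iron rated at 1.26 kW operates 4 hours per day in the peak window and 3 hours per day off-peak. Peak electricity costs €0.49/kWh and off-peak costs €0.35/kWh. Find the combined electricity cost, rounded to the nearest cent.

Peak energy = 1.26 kW × 4 h × 31 = 156.24 kWh
Off-peak energy = 1.26 kW × 3 h × 31 = 117.18 kWh
Cost = 156.24 × €0.49 + 117.18 × €0.35 = €76.5576 + €41.013 = €117.57

€117.57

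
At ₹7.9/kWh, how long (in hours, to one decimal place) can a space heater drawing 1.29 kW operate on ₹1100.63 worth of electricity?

Energy available = ₹1100.63 ÷ ₹7.9/kWh = 139.3203 kWh
Hours = 139.3203 kWh ÷ 1.29 kW = 108.0 h

108.0 h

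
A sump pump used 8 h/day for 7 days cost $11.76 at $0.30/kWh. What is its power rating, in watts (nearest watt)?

700 W

Energy = $11.76 ÷ $0.30/kWh = 39.2 kWh
Runtime = 8 h/day × 7 days = 56 h
Power = 39.2 kWh ÷ 56 h = 0.7 kW = 700 W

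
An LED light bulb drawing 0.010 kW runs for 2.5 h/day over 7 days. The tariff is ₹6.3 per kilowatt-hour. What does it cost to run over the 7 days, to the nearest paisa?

Runtime = 2.5 h/day × 7 days = 17.5 h
Energy = 0.01 kW × 17.5 h = 0.175 kWh
Cost = 0.175 kWh × ₹6.3/kWh = ₹1.10

₹1.10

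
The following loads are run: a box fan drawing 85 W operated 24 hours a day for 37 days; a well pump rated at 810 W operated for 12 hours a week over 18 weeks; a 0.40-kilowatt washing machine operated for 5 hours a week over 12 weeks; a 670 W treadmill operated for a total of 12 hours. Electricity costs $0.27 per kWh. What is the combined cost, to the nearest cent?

box fan: Runtime = 24 h × 37 = 888 h
box fan: 0.085 kW × 888 h = 75.48 kWh
well pump: Runtime = 12 h/week × 18 weeks = 216 h
well pump: 0.81 kW × 216 h = 174.96 kWh
washing machine: Runtime = 5 h/week × 12 weeks = 60 h
washing machine: 0.4 kW × 60 h = 24 kWh
treadmill: 0.67 kW × 12 h = 8.04 kWh
Total energy = 282.48 kWh
Cost = 282.48 × $0.27 = $76.27

$76.27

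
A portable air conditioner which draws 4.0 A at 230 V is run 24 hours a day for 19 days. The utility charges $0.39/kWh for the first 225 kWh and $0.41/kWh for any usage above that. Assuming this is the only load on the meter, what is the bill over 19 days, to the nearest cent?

Power = 4.0 A × 230 V = 920 W = 0.92 kW
Runtime = 24 h × 19 = 456 h
Energy = 0.92 kW × 456 h = 419.52 kWh
Tier 1 (0–225 kWh): 225 × $0.39 = $87.75
Above 225 kWh: 194.52 × $0.41 = $79.7532
Bill = $167.50

$167.50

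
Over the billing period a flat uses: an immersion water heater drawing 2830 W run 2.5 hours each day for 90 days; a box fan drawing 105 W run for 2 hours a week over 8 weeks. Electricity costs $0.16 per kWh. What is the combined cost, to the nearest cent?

$102.15

immersion water heater: Runtime = 2.5 h/day × 90 days = 225 h
immersion water heater: 2.83 kW × 225 h = 636.75 kWh
box fan: Runtime = 2 h/week × 8 weeks = 16 h
box fan: 0.105 kW × 16 h = 1.68 kWh
Total energy = 638.43 kWh
Cost = 638.43 × $0.16 = $102.15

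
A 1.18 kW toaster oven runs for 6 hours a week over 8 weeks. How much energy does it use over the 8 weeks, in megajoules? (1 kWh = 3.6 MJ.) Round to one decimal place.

203.9 MJ

Runtime = 6 h/week × 8 weeks = 48 h
Energy = 1.18 kW × 48 h = 56.64 kWh
= 56.64 × 3.6 MJ = 203.9 MJ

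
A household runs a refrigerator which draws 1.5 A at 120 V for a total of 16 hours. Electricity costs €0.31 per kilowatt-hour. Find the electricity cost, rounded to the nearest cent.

€0.89

Power = 1.5 A × 120 V = 180 W = 0.18 kW
Energy = 0.18 kW × 16 h = 2.88 kWh
Cost = 2.88 kWh × €0.31/kWh = €0.89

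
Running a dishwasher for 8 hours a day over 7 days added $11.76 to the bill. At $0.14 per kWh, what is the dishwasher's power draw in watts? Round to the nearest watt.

1500 W

Energy = $11.76 ÷ $0.14/kWh = 84 kWh
Runtime = 8 h/day × 7 days = 56 h
Power = 84 kWh ÷ 56 h = 1.5 kW = 1500 W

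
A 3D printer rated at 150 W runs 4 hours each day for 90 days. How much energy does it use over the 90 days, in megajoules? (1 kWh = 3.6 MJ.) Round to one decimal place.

Runtime = 4 h/day × 90 days = 360 h
Energy = 0.15 kW × 360 h = 54 kWh
= 54 × 3.6 MJ = 194.4 MJ

194.4 MJ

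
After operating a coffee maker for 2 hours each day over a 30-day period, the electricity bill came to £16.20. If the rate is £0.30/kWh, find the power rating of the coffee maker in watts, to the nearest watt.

Energy = £16.20 ÷ £0.30/kWh = 54 kWh
Runtime = 2 h/day × 30 days = 60 h
Power = 54 kWh ÷ 60 h = 0.9 kW = 900 W

900 W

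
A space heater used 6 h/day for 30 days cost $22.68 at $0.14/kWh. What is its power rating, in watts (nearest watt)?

900 W

Energy = $22.68 ÷ $0.14/kWh = 162 kWh
Runtime = 6 h/day × 30 days = 180 h
Power = 162 kWh ÷ 180 h = 0.9 kW = 900 W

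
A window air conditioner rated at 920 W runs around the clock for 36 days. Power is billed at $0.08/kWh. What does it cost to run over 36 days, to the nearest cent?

Runtime = 24 h × 36 = 864 h
Energy = 0.92 kW × 864 h = 794.88 kWh
Cost = 794.88 kWh × $0.08/kWh = $63.59

$63.59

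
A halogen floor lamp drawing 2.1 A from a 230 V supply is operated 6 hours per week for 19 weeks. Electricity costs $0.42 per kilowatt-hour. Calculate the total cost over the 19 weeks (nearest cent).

$23.13

Power = 2.1 A × 230 V = 483 W = 0.483 kW
Runtime = 6 h/week × 19 weeks = 114 h
Energy = 0.483 kW × 114 h = 55.062 kWh
Cost = 55.062 kWh × $0.42/kWh = $23.13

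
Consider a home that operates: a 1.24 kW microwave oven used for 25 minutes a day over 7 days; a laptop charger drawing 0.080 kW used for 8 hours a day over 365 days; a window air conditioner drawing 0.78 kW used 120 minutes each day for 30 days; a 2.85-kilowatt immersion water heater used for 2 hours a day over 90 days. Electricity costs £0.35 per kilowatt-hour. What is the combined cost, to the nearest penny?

£278.96

microwave oven: Runtime = 25 min × 7 = 175 min = 2.916666… h
microwave oven: 1.24 kW × 2.916666… h = 3.616666… kWh
laptop charger: Runtime = 8 h/day × 365 days = 2920 h
laptop charger: 0.08 kW × 2920 h = 233.6 kWh
window air conditioner: Runtime = 120 min × 30 = 3600 min = 60 h
window air conditioner: 0.78 kW × 60 h = 46.8 kWh
immersion water heater: Runtime = 2 h/day × 90 days = 180 h
immersion water heater: 2.85 kW × 180 h = 513 kWh
Total energy = 797.016666… kWh
Cost = 797.016666… × £0.35 = £278.96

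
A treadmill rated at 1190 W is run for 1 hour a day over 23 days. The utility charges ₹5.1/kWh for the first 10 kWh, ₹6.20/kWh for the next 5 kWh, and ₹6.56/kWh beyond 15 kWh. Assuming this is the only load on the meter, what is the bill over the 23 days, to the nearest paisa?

Runtime = 1 h/day × 23 days = 23 h
Energy = 1.19 kW × 23 h = 27.37 kWh
Tier 1 (0–10 kWh): 10 × ₹5.1 = ₹51
Tier 2 (10–15 kWh): 5 × ₹6.20 = ₹31
Above 15 kWh: 12.37 × ₹6.56 = ₹81.1472
Bill = ₹163.15

₹163.15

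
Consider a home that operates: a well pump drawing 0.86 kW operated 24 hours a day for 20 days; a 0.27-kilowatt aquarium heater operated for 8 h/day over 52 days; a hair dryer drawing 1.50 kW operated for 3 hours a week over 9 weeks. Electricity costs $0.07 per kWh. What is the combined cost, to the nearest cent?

$39.59

well pump: Runtime = 24 h × 20 = 480 h
well pump: 0.86 kW × 480 h = 412.8 kWh
aquarium heater: Runtime = 8 h/day × 52 days = 416 h
aquarium heater: 0.27 kW × 416 h = 112.32 kWh
hair dryer: Runtime = 3 h/week × 9 weeks = 27 h
hair dryer: 1.5 kW × 27 h = 40.5 kWh
Total energy = 565.62 kWh
Cost = 565.62 × $0.07 = $39.59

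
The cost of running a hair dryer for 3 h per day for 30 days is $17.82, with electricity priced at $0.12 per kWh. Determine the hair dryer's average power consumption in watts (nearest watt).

1650 W

Energy = $17.82 ÷ $0.12/kWh = 148.5 kWh
Runtime = 3 h/day × 30 days = 90 h
Power = 148.5 kWh ÷ 90 h = 1.65 kW = 1650 W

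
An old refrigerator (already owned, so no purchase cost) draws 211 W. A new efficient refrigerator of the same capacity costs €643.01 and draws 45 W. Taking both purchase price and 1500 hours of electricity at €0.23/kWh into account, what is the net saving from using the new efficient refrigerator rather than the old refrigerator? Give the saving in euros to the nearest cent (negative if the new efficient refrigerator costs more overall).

old refrigerator: €0.00 + (211/1000) kW × 1500 h × €0.23 = €0.00 + €72.795 = €72.795
new efficient refrigerator: €643.01 + (45/1000) kW × 1500 h × €0.23 = €643.01 + €15.525 = €658.535
Saving = €72.795 − €658.535 = −€585.74

-€585.74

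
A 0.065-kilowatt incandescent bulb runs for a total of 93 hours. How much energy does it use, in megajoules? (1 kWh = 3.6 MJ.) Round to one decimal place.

Energy = 0.065 kW × 93 h = 6.045 kWh
= 6.045 × 3.6 MJ = 21.8 MJ

21.8 MJ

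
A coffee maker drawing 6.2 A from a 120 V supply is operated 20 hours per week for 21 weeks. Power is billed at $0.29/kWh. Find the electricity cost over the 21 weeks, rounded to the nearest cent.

$90.62

Power = 6.2 A × 120 V = 744 W = 0.744 kW
Runtime = 20 h/week × 21 weeks = 420 h
Energy = 0.744 kW × 420 h = 312.48 kWh
Cost = 312.48 kWh × $0.29/kWh = $90.62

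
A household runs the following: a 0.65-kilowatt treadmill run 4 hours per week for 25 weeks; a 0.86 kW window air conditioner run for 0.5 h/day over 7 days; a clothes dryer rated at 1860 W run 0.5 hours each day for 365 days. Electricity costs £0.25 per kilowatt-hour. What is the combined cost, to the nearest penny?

£101.87

treadmill: Runtime = 4 h/week × 25 weeks = 100 h
treadmill: 0.65 kW × 100 h = 65 kWh
window air conditioner: Runtime = 0.5 h/day × 7 days = 3.5 h
window air conditioner: 0.86 kW × 3.5 h = 3.01 kWh
clothes dryer: Runtime = 0.5 h/day × 365 days = 182.5 h
clothes dryer: 1.86 kW × 182.5 h = 339.45 kWh
Total energy = 407.46 kWh
Cost = 407.46 × £0.25 = £101.87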